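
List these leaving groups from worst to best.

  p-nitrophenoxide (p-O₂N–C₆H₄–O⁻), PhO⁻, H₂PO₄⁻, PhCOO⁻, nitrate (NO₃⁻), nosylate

PhO⁻ < p-nitrophenoxide (p-O₂N–C₆H₄–O⁻) < PhCOO⁻ < H₂PO₄⁻ < nitrate (NO₃⁻) < nosylate

The more stable X⁻ (or X) is on its own — i.e. the weaker a base it is — the better a leaving group it makes.
nosylate: pKₐ(p-O₂NC₆H₄SO₃H) ≈ -3.5 — p-nitro group further stabilises the sulfonate
nitrate (NO₃⁻): pKₐ(HNO₃) ≈ -1.3 — resonance-delocalised over three oxygens
H₂PO₄⁻: pKₐ(H₃PO₄) ≈ 2.1
PhCOO⁻: pKₐ(C₆H₅COOH) ≈ 4.2
p-nitrophenoxide (p-O₂N–C₆H₄–O⁻): pKₐ(p-nitrophenol) ≈ 7.2 — nitro group delocalises the charge; the classic chromogenic LG
PhO⁻: pKₐ(C₆H₅OH (phenol)) ≈ 10
The question asks for worst first, so the sequence is read in increasing leaving-group ability.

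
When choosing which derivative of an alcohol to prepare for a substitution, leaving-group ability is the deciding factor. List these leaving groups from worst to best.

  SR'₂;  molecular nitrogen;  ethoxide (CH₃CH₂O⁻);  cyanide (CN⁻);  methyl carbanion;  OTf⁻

Rank by basicity of the departing species: weakest base leaves most easily.
molecular nitrogen: no meaningful conjugate acid; N₂ departs as an exceptionally stable neutral molecule
OTf⁻: pKₐ(CF₃SO₃H (triflic acid)) ≈ -14 — charge spread over three oxygens and a CF₃ group; the premier leaving group in synthesis
SR'₂: pKₐ(R'₂SH⁺) ≈ -7
cyanide (CN⁻): pKₐ(HCN) ≈ 9.2
ethoxide (CH₃CH₂O⁻): pKₐ(CH₃CH₂OH) ≈ 16 — strong base; alkoxides do not leave unassisted
methyl carbanion: pKₐ(CH₄) ≈ 48
The question asks for worst first, so the sequence is read in increasing leaving-group ability.

methyl carbanion < ethoxide (CH₃CH₂O⁻) < cyanide (CN⁻) < SR'₂ < OTf⁻ < molecular nitrogen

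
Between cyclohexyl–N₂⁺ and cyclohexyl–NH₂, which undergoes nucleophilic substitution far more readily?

cyclohexyl–N₂⁺

From cyclohexyl–NH₂ the departing group would be NH₂⁻ (pKₐ(NH₃) ≈ 38). Extremely strong base; never a leaving group.
From cyclohexyl–N₂⁺ the leaving group is N₂ (no meaningful conjugate acid; N₂ departs as an exceptionally stable neutral molecule).
(In practice cyclohexyl–N₂⁺ is made from cyclohexyl–NH₂ by diazotisation (NaNO₂ / HCl, 0 °C), generating a diazonium salt that expels N₂.)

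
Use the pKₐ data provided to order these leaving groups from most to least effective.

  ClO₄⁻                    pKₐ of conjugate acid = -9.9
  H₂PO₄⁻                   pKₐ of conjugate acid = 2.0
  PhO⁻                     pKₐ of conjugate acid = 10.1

ClO₄⁻ > H₂PO₄⁻ > PhO⁻

Lower conjugate-acid pKₐ ⇒ weaker base ⇒ better leaving group.
Sorting by the given values: ClO₄⁻ (-9.9), H₂PO₄⁻ (2.0), PhO⁻ (10.1).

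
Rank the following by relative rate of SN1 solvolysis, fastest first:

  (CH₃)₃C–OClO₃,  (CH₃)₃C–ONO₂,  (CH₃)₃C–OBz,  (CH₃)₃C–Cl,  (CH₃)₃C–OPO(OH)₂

(CH₃)₃C–OClO₃ > (CH₃)₃C–Cl > (CH₃)₃C–ONO₂ > (CH₃)₃C–OPO(OH)₂ > (CH₃)₃C–OBz

Same R in every case — rank the leaving groups.
Rank by basicity of the departing species: weakest base leaves most easily.
(CH₃)₃C–OClO₃ loses ClO₄⁻: pKₐ(HClO₄) ≈ -10
(CH₃)₃C–Cl loses Cl⁻: pKₐ(HCl) ≈ -7
(CH₃)₃C–ONO₂ loses NO₃⁻: pKₐ(HNO₃) ≈ -1.3
(CH₃)₃C–OPO(OH)₂ loses H₂PO₄⁻: pKₐ(H₃PO₄) ≈ 2.1
(CH₃)₃C–OBz loses PhCOO⁻: pKₐ(C₆H₅COOH) ≈ 4.2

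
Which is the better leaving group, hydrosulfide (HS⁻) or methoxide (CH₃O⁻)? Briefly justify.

hydrosulfide (HS⁻)

hydrosulfide (HS⁻) is the better leaving group.
pKₐ(H₂S) ≈ 7 versus pKₐ(CH₃OH) ≈ 15.5: hydrosulfide (HS⁻) is the much weaker base.
Larger and more polarisable than the oxygen analogue.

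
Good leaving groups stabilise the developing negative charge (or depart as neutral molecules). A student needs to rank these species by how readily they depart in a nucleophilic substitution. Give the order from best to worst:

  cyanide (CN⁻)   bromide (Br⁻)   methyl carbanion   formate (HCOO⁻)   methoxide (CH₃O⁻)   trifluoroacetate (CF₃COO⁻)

A good leaving group is a weak base: the lower the pKₐ of its conjugate acid, the more readily it departs.
bromide (Br⁻): pKₐ(HBr) ≈ -9
trifluoroacetate (CF₃COO⁻): pKₐ(CF₃COOH) ≈ 0.2
formate (HCOO⁻): pKₐ(HCOOH) ≈ 3.8
cyanide (CN⁻): pKₐ(HCN) ≈ 9.2
methoxide (CH₃O⁻): pKₐ(CH₃OH) ≈ 15.5
methyl carbanion: pKₐ(CH₄) ≈ 48

bromide (Br⁻) > trifluoroacetate (CF₃COO⁻) > formate (HCOO⁻) > cyanide (CN⁻) > methoxide (CH₃O⁻) > methyl carbanion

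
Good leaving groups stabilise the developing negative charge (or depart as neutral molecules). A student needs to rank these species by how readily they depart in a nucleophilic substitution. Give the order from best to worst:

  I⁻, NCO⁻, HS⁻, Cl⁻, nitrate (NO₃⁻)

The more stable X⁻ (or X) is on its own — i.e. the weaker a base it is — the better a leaving group it makes.
I⁻: pKₐ(HI) ≈ -10
Cl⁻: pKₐ(HCl) ≈ -7
nitrate (NO₃⁻): pKₐ(HNO₃) ≈ -1.3
NCO⁻: pKₐ(HOCN) ≈ 3.5
HS⁻: pKₐ(H₂S) ≈ 7

I⁻ > Cl⁻ > nitrate (NO₃⁻) > NCO⁻ > HS⁻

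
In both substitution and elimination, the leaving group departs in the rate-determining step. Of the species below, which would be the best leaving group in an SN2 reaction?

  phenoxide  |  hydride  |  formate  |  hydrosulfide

formate

formate: pKₐ(HCOOH) ≈ 3.8
hydrosulfide: pKₐ(H₂S) ≈ 7
phenoxide: pKₐ(C₆H₅OH (phenol)) ≈ 10
hydride: pKₐ(H₂) ≈ 36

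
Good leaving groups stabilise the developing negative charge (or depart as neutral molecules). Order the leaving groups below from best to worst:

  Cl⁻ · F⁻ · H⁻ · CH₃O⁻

Cl⁻ > F⁻ > CH₃O⁻ > H⁻

A good leaving group is a weak base: the lower the pKₐ of its conjugate acid, the more readily it departs.
Cl⁻: pKₐ(HCl) ≈ -7 — moderately weak base
F⁻: pKₐ(HF) ≈ 3.2 — small and strongly basic; the poor halide leaving group
CH₃O⁻: pKₐ(CH₃OH) ≈ 15.5 — strong base; alkoxides do not leave unassisted
H⁻: pKₐ(H₂) ≈ 36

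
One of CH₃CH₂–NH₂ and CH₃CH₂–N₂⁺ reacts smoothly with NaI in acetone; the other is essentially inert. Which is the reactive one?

From CH₃CH₂–NH₂ the departing group would be NH₂⁻ (pKₐ(NH₃) ≈ 38). Extremely strong base; never a leaving group.
From CH₃CH₂–N₂⁺ the leaving group is N₂ (no meaningful conjugate acid; N₂ departs as an exceptionally stable neutral molecule).
(In practice CH₃CH₂–N₂⁺ is made from CH₃CH₂–NH₂ by diazotisation (NaNO₂ / HCl, 0 °C), generating a diazonium salt that expels N₂.)

CH₃CH₂–N₂⁺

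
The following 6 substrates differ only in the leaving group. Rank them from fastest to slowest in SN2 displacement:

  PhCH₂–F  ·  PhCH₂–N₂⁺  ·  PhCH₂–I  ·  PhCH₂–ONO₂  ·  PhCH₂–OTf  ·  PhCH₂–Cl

PhCH₂–N₂⁺ > PhCH₂–OTf > PhCH₂–I > PhCH₂–Cl > PhCH₂–ONO₂ > PhCH₂–F

The skeletons are identical, so relative rate is governed entirely by leaving-group ability.
Rank by basicity of the departing species: weakest base leaves most easily.
PhCH₂–N₂⁺ loses N₂: no meaningful conjugate acid; N₂ departs as an exceptionally stable neutral molecule
PhCH₂–OTf loses OTf⁻: pKₐ(CF₃SO₃H (triflic acid)) ≈ -14
PhCH₂–I loses I⁻: pKₐ(HI) ≈ -10
PhCH₂–Cl loses Cl⁻: pKₐ(HCl) ≈ -7
PhCH₂–ONO₂ loses NO₃⁻: pKₐ(HNO₃) ≈ -1.3
PhCH₂–F loses F⁻: pKₐ(HF) ≈ 3.2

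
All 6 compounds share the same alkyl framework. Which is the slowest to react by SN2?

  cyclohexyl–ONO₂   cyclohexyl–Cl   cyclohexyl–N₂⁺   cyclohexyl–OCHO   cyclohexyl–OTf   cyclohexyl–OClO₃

With the same alkyl group throughout, only the leaving group differentiates the rates.
The more stable X⁻ (or X) is on its own — i.e. the weaker a base it is — the better a leaving group it makes.
cyclohexyl–N₂⁺ loses N₂: no meaningful conjugate acid; N₂ departs as an exceptionally stable neutral molecule
cyclohexyl–OTf loses OTf⁻: pKₐ(CF₃SO₃H (triflic acid)) ≈ -14
cyclohexyl–OClO₃ loses ClO₄⁻: pKₐ(HClO₄) ≈ -10
cyclohexyl–Cl loses Cl⁻: pKₐ(HCl) ≈ -7
cyclohexyl–ONO₂ loses NO₃⁻: pKₐ(HNO₃) ≈ -1.3
cyclohexyl–OCHO loses HCOO⁻: pKₐ(HCOOH) ≈ 3.8

cyclohexyl–OCHO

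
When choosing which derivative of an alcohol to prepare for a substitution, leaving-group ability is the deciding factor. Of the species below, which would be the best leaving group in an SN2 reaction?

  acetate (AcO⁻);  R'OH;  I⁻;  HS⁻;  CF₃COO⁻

I⁻

Leaving-group ability tracks the stability of the departed species; conjugate-acid pKₐ is the usual yardstick (lower pKₐ → better LG).
I⁻: pKₐ(HI) ≈ -10
R'OH: pKₐ(R'OH₂⁺) ≈ -2.4
CF₃COO⁻: pKₐ(CF₃COOH) ≈ 0.2
acetate (AcO⁻): pKₐ(CH₃COOH) ≈ 4.8
HS⁻: pKₐ(H₂S) ≈ 7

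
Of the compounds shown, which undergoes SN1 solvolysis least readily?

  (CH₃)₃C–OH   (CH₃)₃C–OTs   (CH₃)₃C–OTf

(CH₃)₃C–OH

The skeletons are identical, so relative rate is governed entirely by leaving-group ability.
Rank by basicity of the departing species: weakest base leaves most easily.
(CH₃)₃C–OTf loses OTf⁻: pKₐ(CF₃SO₃H (triflic acid)) ≈ -14
(CH₃)₃C–OTs loses OTs⁻: pKₐ(p-CH₃C₆H₄SO₃H (TsOH)) ≈ -2.8
(CH₃)₃C–OH loses OH⁻: pKₐ(H₂O) ≈ 15.7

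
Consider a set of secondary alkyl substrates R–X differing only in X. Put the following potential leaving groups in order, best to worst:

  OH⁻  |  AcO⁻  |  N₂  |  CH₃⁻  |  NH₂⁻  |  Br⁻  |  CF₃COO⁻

Rank by basicity of the departing species: weakest base leaves most easily.
N₂: no meaningful conjugate acid; N₂ departs as an exceptionally stable neutral molecule
Br⁻: pKₐ(HBr) ≈ -9
CF₃COO⁻: pKₐ(CF₃COOH) ≈ 0.2
AcO⁻: pKₐ(CH₃COOH) ≈ 4.8
OH⁻: pKₐ(H₂O) ≈ 15.7
NH₂⁻: pKₐ(NH₃) ≈ 38
CH₃⁻: pKₐ(CH₄) ≈ 48

N₂ > Br⁻ > CF₃COO⁻ > AcO⁻ > OH⁻ > NH₂⁻ > CH₃⁻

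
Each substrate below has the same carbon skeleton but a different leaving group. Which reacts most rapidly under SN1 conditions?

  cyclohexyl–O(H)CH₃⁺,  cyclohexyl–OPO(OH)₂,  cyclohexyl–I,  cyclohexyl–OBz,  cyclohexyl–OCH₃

cyclohexyl–I

With the same alkyl group throughout, only the leaving group differentiates the rates.
Leaving-group ability tracks the stability of the departed species; conjugate-acid pKₐ is the usual yardstick (lower pKₐ → better LG).
cyclohexyl–I loses I⁻: pKₐ(HI) ≈ -10
cyclohexyl–O(H)CH₃⁺ loses R'OH: pKₐ(R'OH₂⁺) ≈ -2.4
cyclohexyl–OPO(OH)₂ loses H₂PO₄⁻: pKₐ(H₃PO₄) ≈ 2.1
cyclohexyl–OBz loses PhCOO⁻: pKₐ(C₆H₅COOH) ≈ 4.2
cyclohexyl–OCH₃ loses CH₃O⁻: pKₐ(CH₃OH) ≈ 15.5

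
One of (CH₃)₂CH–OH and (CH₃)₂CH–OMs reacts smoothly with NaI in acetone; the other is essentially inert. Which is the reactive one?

From (CH₃)₂CH–OH the departing group would be OH⁻ (pKₐ(H₂O) ≈ 15.7). Strong base; essentially never leaves without prior activation.
From (CH₃)₂CH–OMs the leaving group is OMs⁻ (pKₐ(CH₃SO₃H (MsOH)) ≈ -1.9). Resonance-delocalised alkanesulfonate.
(In practice (CH₃)₂CH–OMs is made from (CH₃)₂CH–OH by treatment with MsCl / Et₃N, converting the hydroxyl into a mesylate.)

(CH₃)₂CH–OMs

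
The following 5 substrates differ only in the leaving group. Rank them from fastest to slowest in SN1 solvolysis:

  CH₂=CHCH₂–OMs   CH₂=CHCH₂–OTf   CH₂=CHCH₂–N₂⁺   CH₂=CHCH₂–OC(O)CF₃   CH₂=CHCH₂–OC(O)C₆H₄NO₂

CH₂=CHCH₂–N₂⁺ > CH₂=CHCH₂–OTf > CH₂=CHCH₂–OMs > CH₂=CHCH₂–OC(O)CF₃ > CH₂=CHCH₂–OC(O)C₆H₄NO₂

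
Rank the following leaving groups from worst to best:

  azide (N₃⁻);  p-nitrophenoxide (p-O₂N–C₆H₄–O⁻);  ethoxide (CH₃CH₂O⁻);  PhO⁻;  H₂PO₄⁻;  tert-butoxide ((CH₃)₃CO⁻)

tert-butoxide ((CH₃)₃CO⁻) < ethoxide (CH₃CH₂O⁻) < PhO⁻ < p-nitrophenoxide (p-O₂N–C₆H₄–O⁻) < azide (N₃⁻) < H₂PO₄⁻

Leaving-group ability tracks the stability of the departed species; conjugate-acid pKₐ is the usual yardstick (lower pKₐ → better LG).
H₂PO₄⁻: pKₐ(H₃PO₄) ≈ 2.1
azide (N₃⁻): pKₐ(HN₃) ≈ 4.7 — linear, resonance-stabilised
p-nitrophenoxide (p-O₂N–C₆H₄–O⁻): pKₐ(p-nitrophenol) ≈ 7.2
PhO⁻: pKₐ(C₆H₅OH (phenol)) ≈ 10 — resonance into the ring helps, but still a poor LG
ethoxide (CH₃CH₂O⁻): pKₐ(CH₃CH₂OH) ≈ 16 — strong base; alkoxides do not leave unassisted
tert-butoxide ((CH₃)₃CO⁻): pKₐ(t-BuOH) ≈ 18
Listed from poorest to best leaving group as asked.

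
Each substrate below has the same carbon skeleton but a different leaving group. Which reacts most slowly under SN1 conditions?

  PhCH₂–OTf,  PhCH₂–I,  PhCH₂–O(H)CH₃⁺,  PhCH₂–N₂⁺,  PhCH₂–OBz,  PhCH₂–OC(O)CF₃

PhCH₂–OBz

The skeletons are identical, so relative rate is governed entirely by leaving-group ability.
A good leaving group is a weak base: the lower the pKₐ of its conjugate acid, the more readily it departs.
PhCH₂–N₂⁺ loses N₂: no meaningful conjugate acid; N₂ departs as an exceptionally stable neutral molecule
PhCH₂–OTf loses OTf⁻: pKₐ(CF₃SO₃H (triflic acid)) ≈ -14
PhCH₂–I loses I⁻: pKₐ(HI) ≈ -10
PhCH₂–O(H)CH₃⁺ loses R'OH: pKₐ(R'OH₂⁺) ≈ -2.4
PhCH₂–OC(O)CF₃ loses CF₃COO⁻: pKₐ(CF₃COOH) ≈ 0.2
PhCH₂–OBz loses PhCOO⁻: pKₐ(C₆H₅COOH) ≈ 4.2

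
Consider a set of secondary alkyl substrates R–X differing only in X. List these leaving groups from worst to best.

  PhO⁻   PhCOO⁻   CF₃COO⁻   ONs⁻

PhO⁻ < PhCOO⁻ < CF₃COO⁻ < ONs⁻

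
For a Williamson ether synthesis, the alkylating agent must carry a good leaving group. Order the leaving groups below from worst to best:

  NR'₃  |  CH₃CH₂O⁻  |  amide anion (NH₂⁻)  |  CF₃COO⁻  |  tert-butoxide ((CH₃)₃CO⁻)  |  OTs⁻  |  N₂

N₂: no meaningful conjugate acid; N₂ departs as an exceptionally stable neutral molecule
OTs⁻: pKₐ(p-CH₃C₆H₄SO₃H (TsOH)) ≈ -2.8
CF₃COO⁻: pKₐ(CF₃COOH) ≈ 0.2
NR'₃: pKₐ(R'₃NH⁺) ≈ 10.7
CH₃CH₂O⁻: pKₐ(CH₃CH₂OH) ≈ 16
tert-butoxide ((CH₃)₃CO⁻): pKₐ(t-BuOH) ≈ 18
amide anion (NH₂⁻): pKₐ(NH₃) ≈ 38
Reversing gives the worst-to-best order requested.

amide anion (NH₂⁻) < tert-butoxide ((CH₃)₃CO⁻) < CH₃CH₂O⁻ < NR'₃ < CF₃COO⁻ < OTs⁻ < N₂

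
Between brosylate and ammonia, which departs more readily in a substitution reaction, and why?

brosylate

brosylate is the better leaving group.
pKₐ(p-BrC₆H₄SO₃H) ≈ -2.8 versus pKₐ(NH₄⁺) ≈ 9.2: brosylate is the much weaker base.
Arenesulfonate with a p-bromo substituent.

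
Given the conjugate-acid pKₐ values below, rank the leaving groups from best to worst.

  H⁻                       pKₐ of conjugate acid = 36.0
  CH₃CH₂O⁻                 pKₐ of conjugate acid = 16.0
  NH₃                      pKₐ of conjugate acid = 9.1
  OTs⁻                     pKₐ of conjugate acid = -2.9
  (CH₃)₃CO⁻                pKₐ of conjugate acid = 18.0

OTs⁻ > NH₃ > CH₃CH₂O⁻ > (CH₃)₃CO⁻ > H⁻

Lower conjugate-acid pKₐ ⇒ weaker base ⇒ better leaving group.
Sorting by the given values: OTs⁻ (-2.9), NH₃ (9.1), CH₃CH₂O⁻ (16.0), (CH₃)₃CO⁻ (18.0), H⁻ (36.0).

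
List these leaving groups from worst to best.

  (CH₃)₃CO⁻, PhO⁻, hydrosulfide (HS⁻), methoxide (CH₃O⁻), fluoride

(CH₃)₃CO⁻ < methoxide (CH₃O⁻) < PhO⁻ < hydrosulfide (HS⁻) < fluoride

fluoride: pKₐ(HF) ≈ 3.2
hydrosulfide (HS⁻): pKₐ(H₂S) ≈ 7
PhO⁻: pKₐ(C₆H₅OH (phenol)) ≈ 10
methoxide (CH₃O⁻): pKₐ(CH₃OH) ≈ 15.5
(CH₃)₃CO⁻: pKₐ(t-BuOH) ≈ 18
Listed from poorest to best leaving group as asked.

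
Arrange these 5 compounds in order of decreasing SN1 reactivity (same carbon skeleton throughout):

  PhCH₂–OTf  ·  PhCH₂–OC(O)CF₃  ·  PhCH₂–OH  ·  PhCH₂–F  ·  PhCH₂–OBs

Identical carbon frameworks mean the comparison reduces to leaving-group quality.
Leaving-group ability tracks the stability of the departed species; conjugate-acid pKₐ is the usual yardstick (lower pKₐ → better LG).
PhCH₂–OTf loses OTf⁻: pKₐ(CF₃SO₃H (triflic acid)) ≈ -14
PhCH₂–OBs loses OBs⁻: pKₐ(p-BrC₆H₄SO₃H) ≈ -2.8
PhCH₂–OC(O)CF₃ loses CF₃COO⁻: pKₐ(CF₃COOH) ≈ 0.2
PhCH₂–F loses F⁻: pKₐ(HF) ≈ 3.2
PhCH₂–OH loses OH⁻: pKₐ(H₂O) ≈ 15.7

PhCH₂–OTf > PhCH₂–OBs > PhCH₂–OC(O)CF₃ > PhCH₂–F > PhCH₂–OH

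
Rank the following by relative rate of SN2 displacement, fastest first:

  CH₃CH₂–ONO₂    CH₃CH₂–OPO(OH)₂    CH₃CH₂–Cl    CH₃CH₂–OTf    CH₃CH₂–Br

CH₃CH₂–OTf > CH₃CH₂–Br > CH₃CH₂–Cl > CH₃CH₂–ONO₂ > CH₃CH₂–OPO(OH)₂

Identical carbon frameworks mean the comparison reduces to leaving-group quality.
The more stable X⁻ (or X) is on its own — i.e. the weaker a base it is — the better a leaving group it makes.
CH₃CH₂–OTf loses OTf⁻: pKₐ(CF₃SO₃H (triflic acid)) ≈ -14
CH₃CH₂–Br loses Br⁻: pKₐ(HBr) ≈ -9
CH₃CH₂–Cl loses Cl⁻: pKₐ(HCl) ≈ -7
CH₃CH₂–ONO₂ loses NO₃⁻: pKₐ(HNO₃) ≈ -1.3
CH₃CH₂–OPO(OH)₂ loses H₂PO₄⁻: pKₐ(H₃PO₄) ≈ 2.1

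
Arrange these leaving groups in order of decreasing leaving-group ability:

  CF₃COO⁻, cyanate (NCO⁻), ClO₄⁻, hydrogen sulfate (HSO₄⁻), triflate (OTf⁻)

triflate (OTf⁻) > ClO₄⁻ > hydrogen sulfate (HSO₄⁻) > CF₃COO⁻ > cyanate (NCO⁻)

triflate (OTf⁻): pKₐ(CF₃SO₃H (triflic acid)) ≈ -14
ClO₄⁻: pKₐ(HClO₄) ≈ -10
hydrogen sulfate (HSO₄⁻): pKₐ(H₂SO₄) ≈ -3
CF₃COO⁻: pKₐ(CF₃COOH) ≈ 0.2
cyanate (NCO⁻): pKₐ(HOCN) ≈ 3.5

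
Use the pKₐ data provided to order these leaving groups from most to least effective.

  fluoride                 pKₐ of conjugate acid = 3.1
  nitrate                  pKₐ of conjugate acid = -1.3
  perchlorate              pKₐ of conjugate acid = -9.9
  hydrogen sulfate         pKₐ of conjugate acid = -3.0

Lower conjugate-acid pKₐ ⇒ weaker base ⇒ better leaving group.
Sorting by the given values: perchlorate (-9.9), hydrogen sulfate (-3.0), nitrate (-1.3), fluoride (3.1).

perchlorate > hydrogen sulfate > nitrate > fluoride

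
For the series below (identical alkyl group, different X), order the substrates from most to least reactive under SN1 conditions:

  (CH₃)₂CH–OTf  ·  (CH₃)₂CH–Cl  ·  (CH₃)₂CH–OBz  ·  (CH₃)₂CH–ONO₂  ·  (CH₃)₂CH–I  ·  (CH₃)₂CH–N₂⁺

The skeletons are identical, so relative rate is governed entirely by leaving-group ability.
A good leaving group is a weak base: the lower the pKₐ of its conjugate acid, the more readily it departs.
(CH₃)₂CH–N₂⁺ loses N₂: no meaningful conjugate acid; N₂ departs as an exceptionally stable neutral molecule
(CH₃)₂CH–OTf loses OTf⁻: pKₐ(CF₃SO₃H (triflic acid)) ≈ -14
(CH₃)₂CH–I loses I⁻: pKₐ(HI) ≈ -10
(CH₃)₂CH–Cl loses Cl⁻: pKₐ(HCl) ≈ -7
(CH₃)₂CH–ONO₂ loses NO₃⁻: pKₐ(HNO₃) ≈ -1.3
(CH₃)₂CH–OBz loses PhCOO⁻: pKₐ(C₆H₅COOH) ≈ 4.2

(CH₃)₂CH–N₂⁺ > (CH₃)₂CH–OTf > (CH₃)₂CH–I > (CH₃)₂CH–Cl > (CH₃)₂CH–ONO₂ > (CH₃)₂CH–OBz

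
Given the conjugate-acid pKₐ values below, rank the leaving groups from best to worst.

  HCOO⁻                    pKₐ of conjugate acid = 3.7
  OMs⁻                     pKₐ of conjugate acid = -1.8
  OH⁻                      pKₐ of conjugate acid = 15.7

Lower conjugate-acid pKₐ ⇒ weaker base ⇒ better leaving group.
Sorting by the given values: OMs⁻ (-1.8), HCOO⁻ (3.7), OH⁻ (15.7).

OMs⁻ > HCOO⁻ > OH⁻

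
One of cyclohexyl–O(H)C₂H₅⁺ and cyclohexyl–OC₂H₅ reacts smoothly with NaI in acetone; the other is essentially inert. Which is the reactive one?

cyclohexyl–O(H)C₂H₅⁺

From cyclohexyl–OC₂H₅ the departing group would be CH₃CH₂O⁻ (pKₐ(CH₃CH₂OH) ≈ 16). Strong base; alkoxides do not leave unassisted.
From cyclohexyl–O(H)C₂H₅⁺ the leaving group is R'OH (pKₐ(R'OH₂⁺) ≈ -2.4). Neutral; leaves from a protonated ether (an oxonium ion, R–O(H)R'⁺).
(In practice cyclohexyl–O(H)C₂H₅⁺ is made from cyclohexyl–OC₂H₅ by protonation with concentrated HBr, allowing neutral ethanol, rather than ethoxide, to depart.)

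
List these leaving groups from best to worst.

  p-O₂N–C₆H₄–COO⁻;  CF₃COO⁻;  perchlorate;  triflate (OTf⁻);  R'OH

triflate (OTf⁻) > perchlorate > R'OH > CF₃COO⁻ > p-O₂N–C₆H₄–COO⁻

A good leaving group is a weak base: the lower the pKₐ of its conjugate acid, the more readily it departs.
triflate (OTf⁻): pKₐ(CF₃SO₃H (triflic acid)) ≈ -14
perchlorate: pKₐ(HClO₄) ≈ -10 — extremely weak base; rarely used for safety reasons
R'OH: pKₐ(R'OH₂⁺) ≈ -2.4
CF₃COO⁻: pKₐ(CF₃COOH) ≈ 0.2
p-O₂N–C₆H₄–COO⁻: pKₐ(p-nitrobenzoic acid) ≈ 3.4 — electron-withdrawing nitro group stabilises the carboxylate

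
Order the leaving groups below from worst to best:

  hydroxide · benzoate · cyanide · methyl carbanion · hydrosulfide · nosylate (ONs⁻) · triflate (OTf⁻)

methyl carbanion < hydroxide < cyanide < hydrosulfide < benzoate < nosylate (ONs⁻) < triflate (OTf⁻)

The more stable X⁻ (or X) is on its own — i.e. the weaker a base it is — the better a leaving group it makes.
triflate (OTf⁻): pKₐ(CF₃SO₃H (triflic acid)) ≈ -14
nosylate (ONs⁻): pKₐ(p-O₂NC₆H₄SO₃H) ≈ -3.5
benzoate: pKₐ(C₆H₅COOH) ≈ 4.2
hydrosulfide: pKₐ(H₂S) ≈ 7
cyanide: pKₐ(HCN) ≈ 9.2
hydroxide: pKₐ(H₂O) ≈ 15.7
methyl carbanion: pKₐ(CH₄) ≈ 48
The question asks for worst first, so the sequence is read in increasing leaving-group ability.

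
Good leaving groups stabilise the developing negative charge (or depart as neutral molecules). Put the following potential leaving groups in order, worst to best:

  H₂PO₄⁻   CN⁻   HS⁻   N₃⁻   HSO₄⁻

HSO₄⁻: pKₐ(H₂SO₄) ≈ -3
H₂PO₄⁻: pKₐ(H₃PO₄) ≈ 2.1 — moderate base; biological leaving group after further activation
N₃⁻: pKₐ(HN₃) ≈ 4.7 — linear, resonance-stabilised
HS⁻: pKₐ(H₂S) ≈ 7 — larger and more polarisable than the oxygen analogue
CN⁻: pKₐ(HCN) ≈ 9.2
Listed from poorest to best leaving group as asked.

CN⁻ < HS⁻ < N₃⁻ < H₂PO₄⁻ < HSO₄⁻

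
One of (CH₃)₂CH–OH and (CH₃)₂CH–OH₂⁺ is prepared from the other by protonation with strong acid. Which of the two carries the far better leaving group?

(CH₃)₂CH–OH₂⁺

From (CH₃)₂CH–OH the departing group would be OH⁻ (pKₐ(H₂O) ≈ 15.7). Strong base; essentially never leaves without prior activation.
From (CH₃)₂CH–OH₂⁺ the leaving group is H₂O (pKₐ(H₃O⁺) ≈ -1.7). Neutral; leaves from a protonated alcohol (R–OH₂⁺).
Protonation with strong acid works by converting the leaving group from hydroxide to neutral water, making (CH₃)₂CH–OH₂⁺ enormously more reactive.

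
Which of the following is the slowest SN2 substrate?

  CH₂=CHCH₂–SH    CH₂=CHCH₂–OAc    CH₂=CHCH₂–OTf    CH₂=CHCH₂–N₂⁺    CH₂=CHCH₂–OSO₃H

CH₂=CHCH₂–SH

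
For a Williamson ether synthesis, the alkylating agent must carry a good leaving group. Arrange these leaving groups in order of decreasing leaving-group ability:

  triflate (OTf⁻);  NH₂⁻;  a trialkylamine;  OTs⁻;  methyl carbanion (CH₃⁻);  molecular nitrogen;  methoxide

molecular nitrogen > triflate (OTf⁻) > OTs⁻ > a trialkylamine > methoxide > NH₂⁻ > methyl carbanion (CH₃⁻)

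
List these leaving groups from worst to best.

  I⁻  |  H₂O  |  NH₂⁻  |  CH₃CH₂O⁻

NH₂⁻ < CH₃CH₂O⁻ < H₂O < I⁻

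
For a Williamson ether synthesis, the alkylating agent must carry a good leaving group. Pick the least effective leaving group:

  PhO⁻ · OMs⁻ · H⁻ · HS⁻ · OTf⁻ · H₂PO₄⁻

OTf⁻: pKₐ(CF₃SO₃H (triflic acid)) ≈ -14
OMs⁻: pKₐ(CH₃SO₃H (MsOH)) ≈ -1.9
H₂PO₄⁻: pKₐ(H₃PO₄) ≈ 2.1
HS⁻: pKₐ(H₂S) ≈ 7
PhO⁻: pKₐ(C₆H₅OH (phenol)) ≈ 10
H⁻: pKₐ(H₂) ≈ 36

H⁻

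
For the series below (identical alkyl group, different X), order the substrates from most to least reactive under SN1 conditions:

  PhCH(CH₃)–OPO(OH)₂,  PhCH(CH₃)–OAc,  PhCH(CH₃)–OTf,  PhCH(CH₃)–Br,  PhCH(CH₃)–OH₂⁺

The skeletons are identical, so relative rate is governed entirely by leaving-group ability.
The more stable X⁻ (or X) is on its own — i.e. the weaker a base it is — the better a leaving group it makes.
PhCH(CH₃)–OTf loses OTf⁻: pKₐ(CF₃SO₃H (triflic acid)) ≈ -14
PhCH(CH₃)–Br loses Br⁻: pKₐ(HBr) ≈ -9
PhCH(CH₃)–OH₂⁺ loses H₂O: pKₐ(H₃O⁺) ≈ -1.7
PhCH(CH₃)–OPO(OH)₂ loses H₂PO₄⁻: pKₐ(H₃PO₄) ≈ 2.1
PhCH(CH₃)–OAc loses AcO⁻: pKₐ(CH₃COOH) ≈ 4.8

PhCH(CH₃)–OTf > PhCH(CH₃)–Br > PhCH(CH₃)–OH₂⁺ > PhCH(CH₃)–OPO(OH)₂ > PhCH(CH₃)–OAc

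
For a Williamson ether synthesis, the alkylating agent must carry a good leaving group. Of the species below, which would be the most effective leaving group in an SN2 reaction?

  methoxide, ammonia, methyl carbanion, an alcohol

an alcohol: pKₐ(R'OH₂⁺) ≈ -2.4
ammonia: pKₐ(NH₄⁺) ≈ 9.2
methoxide: pKₐ(CH₃OH) ≈ 15.5
methyl carbanion: pKₐ(CH₄) ≈ 48

an alcohol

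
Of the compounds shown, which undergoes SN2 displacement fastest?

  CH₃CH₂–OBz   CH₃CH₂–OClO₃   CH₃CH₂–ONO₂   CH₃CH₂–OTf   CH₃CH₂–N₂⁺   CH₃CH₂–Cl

CH₃CH₂–N₂⁺

Identical carbon frameworks mean the comparison reduces to leaving-group quality.
Leaving-group ability tracks the stability of the departed species; conjugate-acid pKₐ is the usual yardstick (lower pKₐ → better LG).
CH₃CH₂–N₂⁺ loses N₂: no meaningful conjugate acid; N₂ departs as an exceptionally stable neutral molecule
CH₃CH₂–OTf loses OTf⁻: pKₐ(CF₃SO₃H (triflic acid)) ≈ -14
CH₃CH₂–OClO₃ loses ClO₄⁻: pKₐ(HClO₄) ≈ -10
CH₃CH₂–Cl loses Cl⁻: pKₐ(HCl) ≈ -7
CH₃CH₂–ONO₂ loses NO₃⁻: pKₐ(HNO₃) ≈ -1.3
CH₃CH₂–OBz loses PhCOO⁻: pKₐ(C₆H₅COOH) ≈ 4.2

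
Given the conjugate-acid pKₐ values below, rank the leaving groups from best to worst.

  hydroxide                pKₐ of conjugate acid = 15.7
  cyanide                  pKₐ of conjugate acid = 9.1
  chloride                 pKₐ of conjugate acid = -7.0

chloride > cyanide > hydroxide

Lower conjugate-acid pKₐ ⇒ weaker base ⇒ better leaving group.
Sorting by the given values: chloride (-7.0), cyanide (9.1), hydroxide (15.7).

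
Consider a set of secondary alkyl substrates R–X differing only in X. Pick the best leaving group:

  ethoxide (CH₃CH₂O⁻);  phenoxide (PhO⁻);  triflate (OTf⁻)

triflate (OTf⁻)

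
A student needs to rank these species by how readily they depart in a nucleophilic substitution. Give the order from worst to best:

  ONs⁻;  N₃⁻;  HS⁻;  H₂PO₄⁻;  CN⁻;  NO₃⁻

CN⁻ < HS⁻ < N₃⁻ < H₂PO₄⁻ < NO₃⁻ < ONs⁻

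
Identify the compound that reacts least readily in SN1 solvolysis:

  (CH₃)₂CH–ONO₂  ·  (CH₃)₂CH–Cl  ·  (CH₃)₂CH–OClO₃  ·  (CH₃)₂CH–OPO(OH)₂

(CH₃)₂CH–OPO(OH)₂

The skeletons are identical, so relative rate is governed entirely by leaving-group ability.
The more stable X⁻ (or X) is on its own — i.e. the weaker a base it is — the better a leaving group it makes.
(CH₃)₂CH–OClO₃ loses ClO₄⁻: pKₐ(HClO₄) ≈ -10
(CH₃)₂CH–Cl loses Cl⁻: pKₐ(HCl) ≈ -7
(CH₃)₂CH–ONO₂ loses NO₃⁻: pKₐ(HNO₃) ≈ -1.3
(CH₃)₂CH–OPO(OH)₂ loses H₂PO₄⁻: pKₐ(H₃PO₄) ≈ 2.1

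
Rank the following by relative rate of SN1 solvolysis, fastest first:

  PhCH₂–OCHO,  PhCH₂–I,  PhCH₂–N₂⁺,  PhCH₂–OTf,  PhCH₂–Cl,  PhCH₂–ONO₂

PhCH₂–N₂⁺ > PhCH₂–OTf > PhCH₂–I > PhCH₂–Cl > PhCH₂–ONO₂ > PhCH₂–OCHO

Identical carbon frameworks mean the comparison reduces to leaving-group quality.
Rank by basicity of the departing species: weakest base leaves most easily.
PhCH₂–N₂⁺ loses N₂: no meaningful conjugate acid; N₂ departs as an exceptionally stable neutral molecule
PhCH₂–OTf loses OTf⁻: pKₐ(CF₃SO₃H (triflic acid)) ≈ -14
PhCH₂–I loses I⁻: pKₐ(HI) ≈ -10
PhCH₂–Cl loses Cl⁻: pKₐ(HCl) ≈ -7
PhCH₂–ONO₂ loses NO₃⁻: pKₐ(HNO₃) ≈ -1.3
PhCH₂–OCHO loses HCOO⁻: pKₐ(HCOOH) ≈ 3.8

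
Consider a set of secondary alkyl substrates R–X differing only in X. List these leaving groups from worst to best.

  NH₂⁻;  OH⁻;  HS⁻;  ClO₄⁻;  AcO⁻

NH₂⁻ < OH⁻ < HS⁻ < AcO⁻ < ClO₄⁻

Rank by basicity of the departing species: weakest base leaves most easily.
ClO₄⁻: pKₐ(HClO₄) ≈ -10 — extremely weak base; rarely used for safety reasons
AcO⁻: pKₐ(CH₃COOH) ≈ 4.8
HS⁻: pKₐ(H₂S) ≈ 7 — larger and more polarisable than the oxygen analogue
OH⁻: pKₐ(H₂O) ≈ 15.7
NH₂⁻: pKₐ(NH₃) ≈ 38 — extremely strong base; never a leaving group
Reversing gives the worst-to-best order requested.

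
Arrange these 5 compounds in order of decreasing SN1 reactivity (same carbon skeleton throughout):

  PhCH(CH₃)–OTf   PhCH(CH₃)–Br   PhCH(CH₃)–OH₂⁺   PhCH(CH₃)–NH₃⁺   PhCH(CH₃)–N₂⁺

PhCH(CH₃)–N₂⁺ > PhCH(CH₃)–OTf > PhCH(CH₃)–Br > PhCH(CH₃)–OH₂⁺ > PhCH(CH₃)–NH₃⁺

Identical carbon frameworks mean the comparison reduces to leaving-group quality.
A good leaving group is a weak base: the lower the pKₐ of its conjugate acid, the more readily it departs.
PhCH(CH₃)–N₂⁺ loses N₂: no meaningful conjugate acid; N₂ departs as an exceptionally stable neutral molecule
PhCH(CH₃)–OTf loses OTf⁻: pKₐ(CF₃SO₃H (triflic acid)) ≈ -14
PhCH(CH₃)–Br loses Br⁻: pKₐ(HBr) ≈ -9
PhCH(CH₃)–OH₂⁺ loses H₂O: pKₐ(H₃O⁺) ≈ -1.7
PhCH(CH₃)–NH₃⁺ loses NH₃: pKₐ(NH₄⁺) ≈ 9.2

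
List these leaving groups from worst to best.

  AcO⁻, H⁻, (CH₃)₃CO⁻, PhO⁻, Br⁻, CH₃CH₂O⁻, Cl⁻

Br⁻: pKₐ(HBr) ≈ -9
Cl⁻: pKₐ(HCl) ≈ -7
AcO⁻: pKₐ(CH₃COOH) ≈ 4.8
PhO⁻: pKₐ(C₆H₅OH (phenol)) ≈ 10
CH₃CH₂O⁻: pKₐ(CH₃CH₂OH) ≈ 16
(CH₃)₃CO⁻: pKₐ(t-BuOH) ≈ 18
H⁻: pKₐ(H₂) ≈ 36
The question asks for worst first, so the sequence is read in increasing leaving-group ability.

H⁻ < (CH₃)₃CO⁻ < CH₃CH₂O⁻ < PhO⁻ < AcO⁻ < Cl⁻ < Br⁻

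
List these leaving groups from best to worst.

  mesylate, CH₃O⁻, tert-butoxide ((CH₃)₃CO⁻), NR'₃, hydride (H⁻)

mesylate > NR'₃ > CH₃O⁻ > tert-butoxide ((CH₃)₃CO⁻) > hydride (H⁻)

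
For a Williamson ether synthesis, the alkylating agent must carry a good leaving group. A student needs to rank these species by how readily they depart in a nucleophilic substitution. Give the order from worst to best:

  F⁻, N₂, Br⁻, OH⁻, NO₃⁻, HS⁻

OH⁻ < HS⁻ < F⁻ < NO₃⁻ < Br⁻ < N₂

N₂: no meaningful conjugate acid; N₂ departs as an exceptionally stable neutral molecule
Br⁻: pKₐ(HBr) ≈ -9 — weak base; good leaving group
NO₃⁻: pKₐ(HNO₃) ≈ -1.3
F⁻: pKₐ(HF) ≈ 3.2 — small and strongly basic; the poor halide leaving group
HS⁻: pKₐ(H₂S) ≈ 7
OH⁻: pKₐ(H₂O) ≈ 15.7 — strong base; essentially never leaves without prior activation
Listed from poorest to best leaving group as asked.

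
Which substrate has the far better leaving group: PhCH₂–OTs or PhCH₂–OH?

PhCH₂–OTs

From PhCH₂–OH the departing group would be OH⁻ (pKₐ(H₂O) ≈ 15.7). Strong base; essentially never leaves without prior activation.
From PhCH₂–OTs the leaving group is OTs⁻ (pKₐ(p-CH₃C₆H₄SO₃H (TsOH)) ≈ -2.8). Resonance-delocalised arenesulfonate.
(In practice PhCH₂–OTs is made from PhCH₂–OH by treatment with TsCl / pyridine, converting the hydroxyl into a tosylate.)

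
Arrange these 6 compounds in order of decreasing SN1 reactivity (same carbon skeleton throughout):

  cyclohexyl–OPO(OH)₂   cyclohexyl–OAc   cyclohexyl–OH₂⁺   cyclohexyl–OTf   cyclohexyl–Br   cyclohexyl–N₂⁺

The skeletons are identical, so relative rate is governed entirely by leaving-group ability.
A good leaving group is a weak base: the lower the pKₐ of its conjugate acid, the more readily it departs.
cyclohexyl–N₂⁺ loses N₂: no meaningful conjugate acid; N₂ departs as an exceptionally stable neutral molecule
cyclohexyl–OTf loses OTf⁻: pKₐ(CF₃SO₃H (triflic acid)) ≈ -14
cyclohexyl–Br loses Br⁻: pKₐ(HBr) ≈ -9
cyclohexyl–OH₂⁺ loses H₂O: pKₐ(H₃O⁺) ≈ -1.7
cyclohexyl–OPO(OH)₂ loses H₂PO₄⁻: pKₐ(H₃PO₄) ≈ 2.1
cyclohexyl–OAc loses AcO⁻: pKₐ(CH₃COOH) ≈ 4.8

cyclohexyl–N₂⁺ > cyclohexyl–OTf > cyclohexyl–Br > cyclohexyl–OH₂⁺ > cyclohexyl–OPO(OH)₂ > cyclohexyl–OAc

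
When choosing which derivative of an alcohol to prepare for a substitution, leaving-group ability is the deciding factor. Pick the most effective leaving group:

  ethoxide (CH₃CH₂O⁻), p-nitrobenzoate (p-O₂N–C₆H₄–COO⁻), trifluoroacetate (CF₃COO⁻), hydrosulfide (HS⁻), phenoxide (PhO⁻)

trifluoroacetate (CF₃COO⁻): pKₐ(CF₃COOH) ≈ 0.2
p-nitrobenzoate (p-O₂N–C₆H₄–COO⁻): pKₐ(p-nitrobenzoic acid) ≈ 3.4
hydrosulfide (HS⁻): pKₐ(H₂S) ≈ 7
phenoxide (PhO⁻): pKₐ(C₆H₅OH (phenol)) ≈ 10
ethoxide (CH₃CH₂O⁻): pKₐ(CH₃CH₂OH) ≈ 16

trifluoroacetate (CF₃COO⁻)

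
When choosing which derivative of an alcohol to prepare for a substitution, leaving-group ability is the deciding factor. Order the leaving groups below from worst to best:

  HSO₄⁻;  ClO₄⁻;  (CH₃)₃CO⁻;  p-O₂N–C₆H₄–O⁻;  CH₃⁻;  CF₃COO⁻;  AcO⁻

CH₃⁻ < (CH₃)₃CO⁻ < p-O₂N–C₆H₄–O⁻ < AcO⁻ < CF₃COO⁻ < HSO₄⁻ < ClO₄⁻

Rank by basicity of the departing species: weakest base leaves most easily.
ClO₄⁻: pKₐ(HClO₄) ≈ -10
HSO₄⁻: pKₐ(H₂SO₄) ≈ -3 — conjugate base of a strong mineral acid
CF₃COO⁻: pKₐ(CF₃COOH) ≈ 0.2
AcO⁻: pKₐ(CH₃COOH) ≈ 4.8 — resonance-stabilised but still a weak base
p-O₂N–C₆H₄–O⁻: pKₐ(p-nitrophenol) ≈ 7.2 — nitro group delocalises the charge; the classic chromogenic LG
(CH₃)₃CO⁻: pKₐ(t-BuOH) ≈ 18 — bulky, strongly basic alkoxide
CH₃⁻: pKₐ(CH₄) ≈ 48 — unstabilised carbanion; the worst conceivable leaving group
The question asks for worst first, so the sequence is read in increasing leaving-group ability.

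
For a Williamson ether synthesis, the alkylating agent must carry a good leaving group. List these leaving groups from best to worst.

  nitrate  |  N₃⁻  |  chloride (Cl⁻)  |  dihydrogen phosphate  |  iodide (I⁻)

The more stable X⁻ (or X) is on its own — i.e. the weaker a base it is — the better a leaving group it makes.
iodide (I⁻): pKₐ(HI) ≈ -10
chloride (Cl⁻): pKₐ(HCl) ≈ -7
nitrate: pKₐ(HNO₃) ≈ -1.3
dihydrogen phosphate: pKₐ(H₃PO₄) ≈ 2.1
N₃⁻: pKₐ(HN₃) ≈ 4.7

iodide (I⁻) > chloride (Cl⁻) > nitrate > dihydrogen phosphate > N₃⁻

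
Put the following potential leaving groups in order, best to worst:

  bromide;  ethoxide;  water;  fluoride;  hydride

bromide > water > fluoride > ethoxide > hydride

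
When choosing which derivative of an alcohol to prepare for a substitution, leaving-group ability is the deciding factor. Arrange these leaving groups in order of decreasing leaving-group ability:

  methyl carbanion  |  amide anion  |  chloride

chloride: pKₐ(HCl) ≈ -7
amide anion: pKₐ(NH₃) ≈ 38
methyl carbanion: pKₐ(CH₄) ≈ 48

chloride > amide anion > methyl carbanion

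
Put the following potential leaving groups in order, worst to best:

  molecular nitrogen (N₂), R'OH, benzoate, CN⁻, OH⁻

OH⁻ < CN⁻ < benzoate < R'OH < molecular nitrogen (N₂)

molecular nitrogen (N₂): no meaningful conjugate acid; N₂ departs as an exceptionally stable neutral molecule
R'OH: pKₐ(R'OH₂⁺) ≈ -2.4
benzoate: pKₐ(C₆H₅COOH) ≈ 4.2 — aryl carboxylate
CN⁻: pKₐ(HCN) ≈ 9.2 — sp carbon stabilises the charge somewhat, but still a poor LG
OH⁻: pKₐ(H₂O) ≈ 15.7 — strong base; essentially never leaves without prior activation
Listed from poorest to best leaving group as asked.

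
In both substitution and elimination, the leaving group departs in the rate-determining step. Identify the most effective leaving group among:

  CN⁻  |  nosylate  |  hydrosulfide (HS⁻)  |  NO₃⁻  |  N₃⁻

nosylate

Rank by basicity of the departing species: weakest base leaves most easily.
nosylate: pKₐ(p-O₂NC₆H₄SO₃H) ≈ -3.5
NO₃⁻: pKₐ(HNO₃) ≈ -1.3
N₃⁻: pKₐ(HN₃) ≈ 4.7
hydrosulfide (HS⁻): pKₐ(H₂S) ≈ 7
CN⁻: pKₐ(HCN) ≈ 9.2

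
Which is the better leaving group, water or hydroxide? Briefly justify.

water

water is the better leaving group.
pKₐ(H₃O⁺) ≈ -1.7 versus pKₐ(H₂O) ≈ 15.7: water is the much weaker base.
Neutral; leaves from a protonated alcohol (R–OH₂⁺).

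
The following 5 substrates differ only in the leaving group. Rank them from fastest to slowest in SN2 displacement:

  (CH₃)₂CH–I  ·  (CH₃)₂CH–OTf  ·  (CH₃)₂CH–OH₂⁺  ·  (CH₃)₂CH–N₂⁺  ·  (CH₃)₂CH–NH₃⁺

Identical carbon frameworks mean the comparison reduces to leaving-group quality.
Rank by basicity of the departing species: weakest base leaves most easily.
(CH₃)₂CH–N₂⁺ loses N₂: no meaningful conjugate acid; N₂ departs as an exceptionally stable neutral molecule
(CH₃)₂CH–OTf loses OTf⁻: pKₐ(CF₃SO₃H (triflic acid)) ≈ -14
(CH₃)₂CH–I loses I⁻: pKₐ(HI) ≈ -10
(CH₃)₂CH–OH₂⁺ loses H₂O: pKₐ(H₃O⁺) ≈ -1.7
(CH₃)₂CH–NH₃⁺ loses NH₃: pKₐ(NH₄⁺) ≈ 9.2

(CH₃)₂CH–N₂⁺ > (CH₃)₂CH–OTf > (CH₃)₂CH–I > (CH₃)₂CH–OH₂⁺ > (CH₃)₂CH–NH₃⁺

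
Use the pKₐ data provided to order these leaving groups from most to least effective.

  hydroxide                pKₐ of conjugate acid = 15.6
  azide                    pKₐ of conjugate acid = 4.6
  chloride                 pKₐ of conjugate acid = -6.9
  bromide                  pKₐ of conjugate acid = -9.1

Lower conjugate-acid pKₐ ⇒ weaker base ⇒ better leaving group.
Sorting by the given values: bromide (-9.1), chloride (-6.9), azide (4.6), hydroxide (15.6).

bromide > chloride > azide > hydroxide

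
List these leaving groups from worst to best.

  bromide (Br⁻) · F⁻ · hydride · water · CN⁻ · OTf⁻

OTf⁻: pKₐ(CF₃SO₃H (triflic acid)) ≈ -14
bromide (Br⁻): pKₐ(HBr) ≈ -9
water: pKₐ(H₃O⁺) ≈ -1.7
F⁻: pKₐ(HF) ≈ 3.2
CN⁻: pKₐ(HCN) ≈ 9.2
hydride: pKₐ(H₂) ≈ 36
Reversing gives the worst-to-best order requested.

hydride < CN⁻ < F⁻ < water < bromide (Br⁻) < OTf⁻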